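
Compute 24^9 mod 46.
Use repeated squaring. Binary(9) = 1001. Walk through the bits of the exponent 9 left-to-right: at each bit after the leading one, square the running value, then multiply by 24 if the bit is 1 (always reducing mod 46):
  bit 1 = 1 (leading): start with 24.
  bit 2 = 0: square 24^2 = 576 ≡ 24 (mod 46).
  bit 3 = 0: square 24^2 = 576 ≡ 24 (mod 46).
  bit 4 = 1: square 24^2 = 576 ≡ 24; bit is 1, so multiply 24·24 = 576 ≡ 24 (mod 46).
Final value: 24^9 ≡ 24 (mod 46).

Final answer: 24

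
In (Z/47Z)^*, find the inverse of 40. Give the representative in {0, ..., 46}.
40^(−1) ≡ 20 (mod 47)

Apply the extended Euclidean algorithm to (47, 40), tracking rows (r, s, t) with s·47 + t·40 = r. Each division r_prev = q·r_cur + r_new produces the new row as (previous row) − q·(current row):
  row A: (47, 1, 0)   [1·47 + 0·40 = 47]
  row B: (40, 0, 1)   [0·47 + 1·40 = 40]
  47 = 1·40 + 7   → row C = row A − 1·row B = (7, 1, −1)   [check: 1·47 − 1·40 = 7]
  40 = 5·7 + 5   → row D = row B − 5·row C = (5, −5, 6)   [check: −5·47 + 6·40 = 5]
  7 = 1·5 + 2   → row E = row C − 1·row D = (2, 6, −7)   [check: 6·47 − 7·40 = 2]
  5 = 2·2 + 1   → row F = row D − 2·row E = (1, −17, 20)   [check: −17·47 + 20·40 = 1]
  2 = 2·1 + 0   → remainder 0, stop. gcd = 1 (last nonzero row F).
The gcd is 1, so 40 is invertible mod 47. The last nonzero row gives −17·47 + 20·40 = 1, so t = 20. So 40^(−1) ≡ 20 (mod 47). Verify: 40 · 20 = 800 ≡ 1 (mod 47). ✓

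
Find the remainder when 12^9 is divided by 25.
2

Use repeated squaring. Binary(9) = 1001. Walk through the bits of the exponent 9 left-to-right: at each bit after the leading one, square the running value, then multiply by 12 if the bit is 1 (always reducing mod 25):
  bit 1 = 1 (leading): start with 12.
  bit 2 = 0: square 12^2 = 144 ≡ 19 (mod 25).
  bit 3 = 0: square 19^2 = 361 ≡ 11 (mod 25).
  bit 4 = 1: square 11^2 = 121 ≡ 21; bit is 1, so multiply 21·12 = 252 ≡ 2 (mod 25).
Final value: 12^9 ≡ 2 (mod 25).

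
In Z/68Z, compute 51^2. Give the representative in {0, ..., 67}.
17

Use repeated squaring. Binary(2) = 10. Walk through the bits of the exponent 2 left-to-right: at each bit after the leading one, square the running value, then multiply by 51 if the bit is 1 (always reducing mod 68):
  bit 1 = 1 (leading): start with 51.
  bit 2 = 0: square 51^2 = 2601 ≡ 17 (mod 68).
Final value: 51^2 ≡ 17 (mod 68).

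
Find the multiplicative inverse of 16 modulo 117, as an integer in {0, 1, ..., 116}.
16^(−1) ≡ 22 (mod 117)

Apply the extended Euclidean algorithm to (117, 16), tracking rows (r, s, t) with s·117 + t·16 = r. Each division r_prev = q·r_cur + r_new produces the new row as (previous row) − q·(current row):
  row A: (117, 1, 0)   [1·117 + 0·16 = 117]
  row B: (16, 0, 1)   [0·117 + 1·16 = 16]
  117 = 7·16 + 5   → row C = row A − 7·row B = (5, 1, −7)   [check: 1·117 − 7·16 = 5]
  16 = 3·5 + 1   → row D = row B − 3·row C = (1, −3, 22)   [check: −3·117 + 22·16 = 1]
  5 = 5·1 + 0   → remainder 0, stop. gcd = 1 (last nonzero row D).
The gcd is 1, so 16 is invertible mod 117. The last nonzero row gives −3·117 + 22·16 = 1, so t = 22. So 16^(−1) ≡ 22 (mod 117). Verify: 16 · 22 = 352 ≡ 1 (mod 117). ✓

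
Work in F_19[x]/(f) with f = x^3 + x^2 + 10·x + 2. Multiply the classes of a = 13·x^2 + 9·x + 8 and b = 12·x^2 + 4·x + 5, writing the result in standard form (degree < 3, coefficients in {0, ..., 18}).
a · b ≡ x^2 + 10·x + 13 (mod f(x))

Multiply as integer polynomials: a · b = 156·x^4 + 160·x^3 + 197·x^2 + 77·x + 40. Reducing coefficients mod 19: a · b ≡ 4·x^4 + 8·x^3 + 7·x^2 + x + 2. Now divide by f(x) = x^3 + x^2 + 10·x + 2 in F_19[x], eliminating the leading term at each step:
  leading term 4·x^4: subtract (4·x)·f(x) = 4·x^4 + 4·x^3 + 2·x^2 + 8·x, leaving 4·x^3 + 5·x^2 + 12·x + 2 (coefficients mod 19)
  leading term 4·x^3: subtract (4)·f(x) = 4·x^3 + 4·x^2 + 2·x + 8, leaving x^2 + 10·x + 13 (coefficients mod 19)
The degree is now < 3, so this is the remainder. Hence a · b ≡ x^2 + 10·x + 13 in F_19[x]/(f).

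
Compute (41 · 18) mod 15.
3

Reduce the factors first: 41 ≡ 11, 18 ≡ 3 (mod 15), so 41 · 18 ≡ 11 · 3 (mod 15). 11 · 3 = 33. Dividing by 15: 33 = 2·15 + 3. So (41 · 18) mod 15 = 3.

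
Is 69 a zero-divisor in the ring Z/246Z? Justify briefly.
YES

gcd(69, 246) = 3 > 1, so 69 is not a unit in Z/246Z. In Z/nZ every nonzero non-unit is a zero-divisor: explicitly, take b = 246/gcd = 82 ≠ 0 (mod 246); then 69·82 = 5658 = 23·246, i.e. 69·82 ≡ 0 (mod 246). So 69 is a zero-divisor.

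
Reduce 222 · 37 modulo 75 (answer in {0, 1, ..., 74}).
Reduce the factors first: 222 ≡ 72 (mod 75), so 222 · 37 ≡ 72 · 37 (mod 75). 72 · 37 = 2664. Dividing by 75: 2664 = 35·75 + 39. So (222 · 37) mod 75 = 39.

Final answer: 39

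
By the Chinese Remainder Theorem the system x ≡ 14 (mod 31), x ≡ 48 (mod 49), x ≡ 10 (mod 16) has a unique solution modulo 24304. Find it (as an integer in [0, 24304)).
x ≡ 17002 (mod 24304); the representative in [0, 24304) is 17002

The moduli 31, 49, 16 are pairwise coprime, so by the CRT there is a unique solution mod 31·49·16 = 24304.
Solve by successive substitution. Start with x ≡ 14 (mod 31).
  Combine with x ≡ 48 (mod 49): write x = 14 + 31·t and require 14 + 31·t ≡ 48 (mod 49), i.e. 31·t ≡ 48 − 14 ≡ 34 (mod 49). Since 31^(−1) ≡ 19 (mod 49), t ≡ 19·34 ≡ 9 (mod 49). So x ≡ 14 + 31·9 = 293 (mod 1519).
  Combine with x ≡ 10 (mod 16): write x = 293 + 1519·t and require 293 + 1519·t ≡ 10 (mod 16), i.e. 1519·t ≡ 10 − 293 ≡ 5 (mod 16). Since 1519^(−1) ≡ 15 (mod 16) (1519 ≡ 15 (mod 16)), t ≡ 15·5 ≡ 11 (mod 16). So x ≡ 293 + 1519·11 = 17002 (mod 24304).
Unique solution in [0, 24304): x = 17002.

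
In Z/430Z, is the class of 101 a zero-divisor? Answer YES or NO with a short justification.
NO

gcd(101, 430) = 1, so 101 is a unit in Z/430Z (it has a multiplicative inverse). A unit cannot be a zero-divisor: if 101·b ≡ 0 then multiplying both sides by 101^(−1) gives b ≡ 0. So 101 is not a zero-divisor.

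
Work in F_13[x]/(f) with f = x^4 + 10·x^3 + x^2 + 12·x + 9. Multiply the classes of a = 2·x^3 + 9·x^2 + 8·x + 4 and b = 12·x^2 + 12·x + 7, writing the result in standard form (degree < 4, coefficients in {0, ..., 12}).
Multiply as integer polynomials: a · b = 24·x^5 + 132·x^4 + 218·x^3 + 207·x^2 + 104·x + 28. Reducing coefficients mod 13: a · b ≡ 11·x^5 + 2·x^4 + 10·x^3 + 12·x^2 + 2. Now divide by f(x) = x^4 + 10·x^3 + x^2 + 12·x + 9 in F_13[x], eliminating the leading term at each step:
  leading term 11·x^5: subtract (11·x)·f(x) = 11·x^5 + 6·x^4 + 11·x^3 + 2·x^2 + 8·x, leaving 9·x^4 + 12·x^3 + 10·x^2 + 5·x + 2 (coefficients mod 13)
  leading term 9·x^4: subtract (9)·f(x) = 9·x^4 + 12·x^3 + 9·x^2 + 4·x + 3, leaving x^2 + x + 12 (coefficients mod 13)
The degree is now < 4, so this is the remainder. Hence a · b ≡ x^2 + x + 12 in F_13[x]/(f).

Final answer: a · b ≡ x^2 + x + 12 (mod f(x))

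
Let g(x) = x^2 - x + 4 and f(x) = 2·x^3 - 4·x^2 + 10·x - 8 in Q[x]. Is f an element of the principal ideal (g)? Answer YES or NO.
YES

In Q[x] the ideal (g) consists of all multiples of g, so f ∈ (g) iff g | f, i.e. iff the remainder of f on division by g is 0. Divide f by g (g is monic, so eliminate the leading term of the running remainder at each step):
  leading term 2·x^3: subtract (2·x)·g(x) = 2·x^3 - 2·x^2 + 8·x, leaving -2·x^2 + 2·x - 8
  leading term -2·x^2: subtract (-2)·g(x) = -2·x^2 + 2·x - 8, leaving 0
The remainder is 0, so f(x) = g(x) · h(x) with h(x) = 2·x - 2. Hence g | f, i.e. f ∈ (g).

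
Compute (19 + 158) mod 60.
57

Reduce the summands first: 158 ≡ 38 (mod 60), so 19 + 158 ≡ 19 + 38 (mod 60). 19 + 38 = 57; 57 = 0·60 + 57, so (19 + 158) mod 60 = 57.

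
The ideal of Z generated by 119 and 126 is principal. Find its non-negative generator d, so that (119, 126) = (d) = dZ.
In the PID Z, (a, b) is generated by gcd(a, b). Compute gcd(126, 119) with the extended Euclidean algorithm, tracking rows (r, s, t) with s·126 + t·119 = r:
  row A: (126, 1, 0)   [1·126 + 0·119 = 126]
  row B: (119, 0, 1)   [0·126 + 1·119 = 119]
  126 = 1·119 + 7   → row C = row A − 1·row B = (7, 1, −1)   [check: 1·126 − 1·119 = 7]
  119 = 17·7 + 0   → remainder 0, stop. gcd = 7 (last nonzero row C).
So gcd(119, 126) = 7, with Bézout identity 1·126 − 1·119 = 7. Containment (⊇): the Bézout identity exhibits 7 as an element of (119, 126), giving (7) ⊆ (119, 126). Containment (⊆): since 7 | 119 and 7 | 126 (119 = 7·17, 126 = 7·18), every Z-linear combination of 119 and 126 is divisible by 7, so (119, 126) ⊆ (7). Therefore (119, 126) = (7), d = 7.

Final answer: (119, 126) = (7); d = 7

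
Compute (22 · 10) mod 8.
Reduce the factors first: 22 ≡ 6, 10 ≡ 2 (mod 8), so 22 · 10 ≡ 6 · 2 (mod 8). 6 · 2 = 12. Dividing by 8: 12 = 1·8 + 4. So (22 · 10) mod 8 = 4.

Final answer: 4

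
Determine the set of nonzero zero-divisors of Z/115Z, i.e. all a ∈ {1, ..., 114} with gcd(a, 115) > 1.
nonzero zero-divisors of Z/115Z = {5, 10, 15, 20, 23, 25, 30, 35, 40, 45, 46, 50, 55, 60, 65, 69, 70, 75, 80, 85, 90, 92, 95, 100, 105, 110}

An element a ∈ Z/115Z (with a ≠ 0) is a zero-divisor iff gcd(a, 115) > 1 (because a is a unit precisely when gcd(a, n) = 1, and in Z/nZ every nonzero, non-unit element is a zero-divisor). Scan a = 1, ..., 114 and keep those with gcd(a, 115) > 1:
  gcd(5, 115) = 5, gcd(10, 115) = 5, gcd(15, 115) = 5, gcd(20, 115) = 5, gcd(23, 115) = 23, gcd(25, 115) = 5, gcd(30, 115) = 5, gcd(35, 115) = 5, gcd(40, 115) = 5, gcd(45, 115) = 5, gcd(46, 115) = 23, gcd(50, 115) = 5, gcd(55, 115) = 5, gcd(60, 115) = 5, gcd(65, 115) = 5, gcd(69, 115) = 23, gcd(70, 115) = 5, gcd(75, 115) = 5, gcd(80, 115) = 5, gcd(85, 115) = 5, gcd(90, 115) = 5, gcd(92, 115) = 23, gcd(95, 115) = 5, gcd(100, 115) = 5, gcd(105, 115) = 5, gcd(110, 115) = 5.
All other a ∈ {1, ..., 114} have gcd(a, 115) = 1 and are units. So the nonzero zero-divisors are exactly the 26 values of a appearing in this scan.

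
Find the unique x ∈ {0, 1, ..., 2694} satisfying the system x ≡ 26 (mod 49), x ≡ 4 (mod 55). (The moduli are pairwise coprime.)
x ≡ 1104 (mod 2695); the representative in [0, 2695) is 1104

The moduli 49, 55 are pairwise coprime, so by the CRT there is a unique solution mod 49·55 = 2695.
Solve by successive substitution. Start with x ≡ 26 (mod 49).
  Combine with x ≡ 4 (mod 55): write x = 26 + 49·t and require 26 + 49·t ≡ 4 (mod 55), i.e. 49·t ≡ 4 − 26 ≡ 33 (mod 55). Since 49^(−1) ≡ 9 (mod 55), t ≡ 9·33 ≡ 22 (mod 55). So x ≡ 26 + 49·22 = 1104 (mod 2695).
Unique solution in [0, 2695): x = 1104.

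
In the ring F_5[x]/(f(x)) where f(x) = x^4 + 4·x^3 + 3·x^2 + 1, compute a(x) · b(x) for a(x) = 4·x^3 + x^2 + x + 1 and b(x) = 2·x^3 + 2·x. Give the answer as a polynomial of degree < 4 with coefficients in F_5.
Multiply as integer polynomials: a · b = 8·x^6 + 2·x^5 + 10·x^4 + 4·x^3 + 2·x^2 + 2·x. Reducing coefficients mod 5: a · b ≡ 3·x^6 + 2·x^5 + 4·x^3 + 2·x^2 + 2·x. Now divide by f(x) = x^4 + 4·x^3 + 3·x^2 + 1 in F_5[x], eliminating the leading term at each step:
  leading term 3·x^6: subtract (3·x^2)·f(x) = 3·x^6 + 2·x^5 + 4·x^4 + 3·x^2, leaving x^4 + 4·x^3 + 4·x^2 + 2·x (coefficients mod 5)
  leading term x^4: subtract (1)·f(x) = x^4 + 4·x^3 + 3·x^2 + 1, leaving x^2 + 2·x + 4 (coefficients mod 5)
The degree is now < 4, so this is the remainder. Hence a · b ≡ x^2 + 2·x + 4 in F_5[x]/(f).

Final answer: a · b ≡ x^2 + 2·x + 4 (mod f(x))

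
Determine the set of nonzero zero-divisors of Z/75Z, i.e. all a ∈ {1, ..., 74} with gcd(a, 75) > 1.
nonzero zero-divisors of Z/75Z = {3, 5, 6, 9, 10, 12, 15, 18, 20, 21, 24, 25, 27, 30, 33, 35, 36, 39, 40, 42, 45, 48, 50, 51, 54, 55, 57, 60, 63, 65, 66, 69, 70, 72}

An element a ∈ Z/75Z (with a ≠ 0) is a zero-divisor iff gcd(a, 75) > 1 (because a is a unit precisely when gcd(a, n) = 1, and in Z/nZ every nonzero, non-unit element is a zero-divisor). Scan a = 1, ..., 74 and keep those with gcd(a, 75) > 1:
  gcd(3, 75) = 3, gcd(5, 75) = 5, gcd(6, 75) = 3, gcd(9, 75) = 3, gcd(10, 75) = 5, gcd(12, 75) = 3, gcd(15, 75) = 15, gcd(18, 75) = 3, gcd(20, 75) = 5, gcd(21, 75) = 3, gcd(24, 75) = 3, gcd(25, 75) = 25, gcd(27, 75) = 3, gcd(30, 75) = 15, gcd(33, 75) = 3, gcd(35, 75) = 5, gcd(36, 75) = 3, gcd(39, 75) = 3, gcd(40, 75) = 5, gcd(42, 75) = 3, gcd(45, 75) = 15, gcd(48, 75) = 3, gcd(50, 75) = 25, gcd(51, 75) = 3, gcd(54, 75) = 3, gcd(55, 75) = 5, gcd(57, 75) = 3, gcd(60, 75) = 15, gcd(63, 75) = 3, gcd(65, 75) = 5, gcd(66, 75) = 3, gcd(69, 75) = 3, gcd(70, 75) = 5, gcd(72, 75) = 3.
All other a ∈ {1, ..., 74} have gcd(a, 75) = 1 and are units. So the nonzero zero-divisors are exactly the 34 values of a appearing in this scan.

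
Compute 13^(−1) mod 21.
Apply the extended Euclidean algorithm to (21, 13), tracking rows (r, s, t) with s·21 + t·13 = r. Each division r_prev = q·r_cur + r_new produces the new row as (previous row) − q·(current row):
  row A: (21, 1, 0)   [1·21 + 0·13 = 21]
  row B: (13, 0, 1)   [0·21 + 1·13 = 13]
  21 = 1·13 + 8   → row C = row A − 1·row B = (8, 1, −1)   [check: 1·21 − 1·13 = 8]
  13 = 1·8 + 5   → row D = row B − 1·row C = (5, −1, 2)   [check: −1·21 + 2·13 = 5]
  8 = 1·5 + 3   → row E = row C − 1·row D = (3, 2, −3)   [check: 2·21 − 3·13 = 3]
  5 = 1·3 + 2   → row F = row D − 1·row E = (2, −3, 5)   [check: −3·21 + 5·13 = 2]
  3 = 1·2 + 1   → row G = row E − 1·row F = (1, 5, −8)   [check: 5·21 − 8·13 = 1]
  2 = 2·1 + 0   → remainder 0, stop. gcd = 1 (last nonzero row G).
The gcd is 1, so 13 is invertible mod 21. The last nonzero row gives 5·21 − 8·13 = 1, so t = −8. So 13^(−1) ≡ −8 ≡ 13 (mod 21). Verify: 13 · 13 = 169 ≡ 1 (mod 21). ✓

Final answer: 13^(−1) ≡ 13 (mod 21)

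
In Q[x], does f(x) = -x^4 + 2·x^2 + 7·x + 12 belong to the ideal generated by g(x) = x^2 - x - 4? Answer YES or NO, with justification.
YES

In Q[x] the ideal (g) consists of all multiples of g, so f ∈ (g) iff g | f, i.e. iff the remainder of f on division by g is 0. Divide f by g (g is monic, so eliminate the leading term of the running remainder at each step):
  leading term -x^4: subtract (-x^2)·g(x) = -x^4 + x^3 + 4·x^2, leaving -x^3 - 2·x^2 + 7·x + 12
  leading term -x^3: subtract (-x)·g(x) = -x^3 + x^2 + 4·x, leaving -3·x^2 + 3·x + 12
  leading term -3·x^2: subtract (-3)·g(x) = -3·x^2 + 3·x + 12, leaving 0
The remainder is 0, so f(x) = g(x) · h(x) with h(x) = -x^2 - x - 3. Hence g | f, i.e. f ∈ (g).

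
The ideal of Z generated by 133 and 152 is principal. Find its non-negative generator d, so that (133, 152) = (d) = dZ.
(133, 152) = (19); d = 19

In the PID Z, (a, b) is generated by gcd(a, b). Compute gcd(152, 133) with the extended Euclidean algorithm, tracking rows (r, s, t) with s·152 + t·133 = r:
  row A: (152, 1, 0)   [1·152 + 0·133 = 152]
  row B: (133, 0, 1)   [0·152 + 1·133 = 133]
  152 = 1·133 + 19   → row C = row A − 1·row B = (19, 1, −1)   [check: 1·152 − 1·133 = 19]
  133 = 7·19 + 0   → remainder 0, stop. gcd = 19 (last nonzero row C).
So gcd(133, 152) = 19, with Bézout identity 1·152 − 1·133 = 19. Containment (⊇): the Bézout identity exhibits 19 as an element of (133, 152), giving (19) ⊆ (133, 152). Containment (⊆): since 19 | 133 and 19 | 152 (133 = 19·7, 152 = 19·8), every Z-linear combination of 133 and 152 is divisible by 19, so (133, 152) ⊆ (19). Therefore (133, 152) = (19), d = 19.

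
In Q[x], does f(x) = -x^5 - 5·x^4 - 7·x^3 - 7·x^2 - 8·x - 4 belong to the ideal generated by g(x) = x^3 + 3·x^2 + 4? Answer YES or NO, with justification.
In Q[x] the ideal (g) consists of all multiples of g, so f ∈ (g) iff g | f, i.e. iff the remainder of f on division by g is 0. Divide f by g (g is monic, so eliminate the leading term of the running remainder at each step):
  leading term -x^5: subtract (-x^2)·g(x) = -x^5 - 3·x^4 - 4·x^2, leaving -2·x^4 - 7·x^3 - 3·x^2 - 8·x - 4
  leading term -2·x^4: subtract (-2·x)·g(x) = -2·x^4 - 6·x^3 - 8·x, leaving -x^3 - 3·x^2 - 4
  leading term -x^3: subtract (-1)·g(x) = -x^3 - 3·x^2 - 4, leaving 0
The remainder is 0, so f(x) = g(x) · h(x) with h(x) = -x^2 - 2·x - 1. Hence g | f, i.e. f ∈ (g).

Final answer: YES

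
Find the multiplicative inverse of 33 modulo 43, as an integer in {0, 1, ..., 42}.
33^(−1) ≡ 30 (mod 43)

Apply the extended Euclidean algorithm to (43, 33), tracking rows (r, s, t) with s·43 + t·33 = r. Each division r_prev = q·r_cur + r_new produces the new row as (previous row) − q·(current row):
  row A: (43, 1, 0)   [1·43 + 0·33 = 43]
  row B: (33, 0, 1)   [0·43 + 1·33 = 33]
  43 = 1·33 + 10   → row C = row A − 1·row B = (10, 1, −1)   [check: 1·43 − 1·33 = 10]
  33 = 3·10 + 3   → row D = row B − 3·row C = (3, −3, 4)   [check: −3·43 + 4·33 = 3]
  10 = 3·3 + 1   → row E = row C − 3·row D = (1, 10, −13)   [check: 10·43 − 13·33 = 1]
  3 = 3·1 + 0   → remainder 0, stop. gcd = 1 (last nonzero row E).
The gcd is 1, so 33 is invertible mod 43. The last nonzero row gives 10·43 − 13·33 = 1, so t = −13. So 33^(−1) ≡ −13 ≡ 30 (mod 43). Verify: 33 · 30 = 990 ≡ 1 (mod 43). ✓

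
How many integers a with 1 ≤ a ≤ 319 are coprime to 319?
The number of a ∈ {1, ..., 319} with gcd(a, 319) = 1 is by definition Euler's totient φ(319). φ is multiplicative, with φ(p^e) = p^e − p^(e−1). Factorise 319 = 11 · 29. Then
  φ(319) = (11 − 1) · (29 − 1) = 10 · 28 = 280.
So there are 280 such integers.

Final answer: 280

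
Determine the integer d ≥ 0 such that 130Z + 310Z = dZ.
In the PID Z, (a, b) is generated by gcd(a, b). Compute gcd(310, 130) with the extended Euclidean algorithm, tracking rows (r, s, t) with s·310 + t·130 = r:
  row A: (310, 1, 0)   [1·310 + 0·130 = 310]
  row B: (130, 0, 1)   [0·310 + 1·130 = 130]
  310 = 2·130 + 50   → row C = row A − 2·row B = (50, 1, −2)   [check: 1·310 − 2·130 = 50]
  130 = 2·50 + 30   → row D = row B − 2·row C = (30, −2, 5)   [check: −2·310 + 5·130 = 30]
  50 = 1·30 + 20   → row E = row C − 1·row D = (20, 3, −7)   [check: 3·310 − 7·130 = 20]
  30 = 1·20 + 10   → row F = row D − 1·row E = (10, −5, 12)   [check: −5·310 + 12·130 = 10]
  20 = 2·10 + 0   → remainder 0, stop. gcd = 10 (last nonzero row F).
So gcd(130, 310) = 10, with Bézout identity −5·310 + 12·130 = 10. Containment (⊇): the Bézout identity exhibits 10 as an element of (130, 310), giving (10) ⊆ (130, 310). Containment (⊆): since 10 | 130 and 10 | 310 (130 = 10·13, 310 = 10·31), every Z-linear combination of 130 and 310 is divisible by 10, so (130, 310) ⊆ (10). Therefore (130, 310) = (10), d = 10.

Final answer: (130, 310) = (10); d = 10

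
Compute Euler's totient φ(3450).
φ is multiplicative, with φ(p^e) = p^e − p^(e−1). Factorise 3450 = 2 · 3 · 5^2 · 23. Then
  φ(3450) = (2 − 1) · (3 − 1) · (5^2 − 5^1) · (23 − 1) = 1 · 2 · 20 · 22 = 880.

Final answer: φ(3450) = 880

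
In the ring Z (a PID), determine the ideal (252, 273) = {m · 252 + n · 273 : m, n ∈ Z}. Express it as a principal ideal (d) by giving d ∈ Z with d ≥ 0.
In the PID Z, (a, b) is generated by gcd(a, b). Compute gcd(273, 252) with the extended Euclidean algorithm, tracking rows (r, s, t) with s·273 + t·252 = r:
  row A: (273, 1, 0)   [1·273 + 0·252 = 273]
  row B: (252, 0, 1)   [0·273 + 1·252 = 252]
  273 = 1·252 + 21   → row C = row A − 1·row B = (21, 1, −1)   [check: 1·273 − 1·252 = 21]
  252 = 12·21 + 0   → remainder 0, stop. gcd = 21 (last nonzero row C).
So gcd(252, 273) = 21, with Bézout identity 1·273 − 1·252 = 21. Containment (⊇): the Bézout identity exhibits 21 as an element of (252, 273), giving (21) ⊆ (252, 273). Containment (⊆): since 21 | 252 and 21 | 273 (252 = 21·12, 273 = 21·13), every Z-linear combination of 252 and 273 is divisible by 21, so (252, 273) ⊆ (21). Therefore (252, 273) = (21), d = 21.

Final answer: (252, 273) = (21); d = 21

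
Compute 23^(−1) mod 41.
Apply the extended Euclidean algorithm to (41, 23), tracking rows (r, s, t) with s·41 + t·23 = r. Each division r_prev = q·r_cur + r_new produces the new row as (previous row) − q·(current row):
  row A: (41, 1, 0)   [1·41 + 0·23 = 41]
  row B: (23, 0, 1)   [0·41 + 1·23 = 23]
  41 = 1·23 + 18   → row C = row A − 1·row B = (18, 1, −1)   [check: 1·41 − 1·23 = 18]
  23 = 1·18 + 5   → row D = row B − 1·row C = (5, −1, 2)   [check: −1·41 + 2·23 = 5]
  18 = 3·5 + 3   → row E = row C − 3·row D = (3, 4, −7)   [check: 4·41 − 7·23 = 3]
  5 = 1·3 + 2   → row F = row D − 1·row E = (2, −5, 9)   [check: −5·41 + 9·23 = 2]
  3 = 1·2 + 1   → row G = row E − 1·row F = (1, 9, −16)   [check: 9·41 − 16·23 = 1]
  2 = 2·1 + 0   → remainder 0, stop. gcd = 1 (last nonzero row G).
The gcd is 1, so 23 is invertible mod 41. The last nonzero row gives 9·41 − 16·23 = 1, so t = −16. So 23^(−1) ≡ −16 ≡ 25 (mod 41). Verify: 23 · 25 = 575 ≡ 1 (mod 41). ✓

Final answer: 23^(−1) ≡ 25 (mod 41)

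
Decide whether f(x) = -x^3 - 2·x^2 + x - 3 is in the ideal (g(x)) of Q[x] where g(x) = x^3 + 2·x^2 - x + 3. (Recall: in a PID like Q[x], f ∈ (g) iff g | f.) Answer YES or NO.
In Q[x] the ideal (g) consists of all multiples of g, so f ∈ (g) iff g | f, i.e. iff the remainder of f on division by g is 0. Divide f by g (g is monic, so eliminate the leading term of the running remainder at each step):
  leading term -x^3: subtract (-1)·g(x) = -x^3 - 2·x^2 + x - 3, leaving 0
The remainder is 0, so f(x) = g(x) · h(x) with h(x) = -1. Hence g | f, i.e. f ∈ (g).

Final answer: YES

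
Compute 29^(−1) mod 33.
Apply the extended Euclidean algorithm to (33, 29), tracking rows (r, s, t) with s·33 + t·29 = r. Each division r_prev = q·r_cur + r_new produces the new row as (previous row) − q·(current row):
  row A: (33, 1, 0)   [1·33 + 0·29 = 33]
  row B: (29, 0, 1)   [0·33 + 1·29 = 29]
  33 = 1·29 + 4   → row C = row A − 1·row B = (4, 1, −1)   [check: 1·33 − 1·29 = 4]
  29 = 7·4 + 1   → row D = row B − 7·row C = (1, −7, 8)   [check: −7·33 + 8·29 = 1]
  4 = 4·1 + 0   → remainder 0, stop. gcd = 1 (last nonzero row D).
The gcd is 1, so 29 is invertible mod 33. The last nonzero row gives −7·33 + 8·29 = 1, so t = 8. So 29^(−1) ≡ 8 (mod 33). Verify: 29 · 8 = 232 ≡ 1 (mod 33). ✓

Final answer: 29^(−1) ≡ 8 (mod 33)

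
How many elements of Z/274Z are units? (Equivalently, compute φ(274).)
Z/274Z has φ(274) = 136 units

An element a ∈ Z/274Z is a unit iff gcd(a, 274) = 1, so the number of units is φ(274). φ is multiplicative, with φ(p^e) = p^e − p^(e−1). Factorise 274 = 2 · 137. Then
  φ(274) = (2 − 1) · (137 − 1) = 1 · 136 = 136.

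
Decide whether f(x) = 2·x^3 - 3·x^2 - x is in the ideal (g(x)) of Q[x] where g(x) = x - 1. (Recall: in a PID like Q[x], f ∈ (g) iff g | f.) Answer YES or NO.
NO

In Q[x] the ideal (g) consists of all multiples of g, so f ∈ (g) iff g | f, i.e. iff the remainder of f on division by g is 0. Divide f by g (g is monic, so eliminate the leading term of the running remainder at each step):
  leading term 2·x^3: subtract (2·x^2)·g(x) = 2·x^3 - 2·x^2, leaving -x^2 - x
  leading term -x^2: subtract (-x)·g(x) = -x^2 + x, leaving -2·x
  leading term -2·x: subtract (-2)·g(x) = 2 - 2·x, leaving -2
The remainder r(x) = -2 ≠ 0 (and deg r < deg g), so g ∤ f, i.e. f ∉ (g).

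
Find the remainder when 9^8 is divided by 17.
Use repeated squaring. Binary(8) = 1000. Walk through the bits of the exponent 8 left-to-right: at each bit after the leading one, square the running value, then multiply by 9 if the bit is 1 (always reducing mod 17):
  bit 1 = 1 (leading): start with 9.
  bit 2 = 0: square 9^2 = 81 ≡ 13 (mod 17).
  bit 3 = 0: square 13^2 = 169 ≡ 16 (mod 17).
  bit 4 = 0: square 16^2 = 256 ≡ 1 (mod 17).
Final value: 9^8 ≡ 1 (mod 17).

Final answer: 1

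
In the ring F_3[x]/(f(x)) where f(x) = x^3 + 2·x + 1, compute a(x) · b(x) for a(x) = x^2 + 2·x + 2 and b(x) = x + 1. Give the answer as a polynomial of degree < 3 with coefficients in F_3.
a · b ≡ 2·x + 1 (mod f(x))

Multiply as integer polynomials: a · b = x^3 + 3·x^2 + 4·x + 2. Reducing coefficients mod 3: a · b ≡ x^3 + x + 2. Now divide by f(x) = x^3 + 2·x + 1 in F_3[x], eliminating the leading term at each step:
  leading term x^3: subtract (1)·f(x) = x^3 + 2·x + 1, leaving 2·x + 1 (coefficients mod 3)
The degree is now < 3, so this is the remainder. Hence a · b ≡ 2·x + 1 in F_3[x]/(f).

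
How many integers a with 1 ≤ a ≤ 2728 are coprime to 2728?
1200

The number of a ∈ {1, ..., 2728} with gcd(a, 2728) = 1 is by definition Euler's totient φ(2728). φ is multiplicative, with φ(p^e) = p^e − p^(e−1). Factorise 2728 = 2^3 · 11 · 31. Then
  φ(2728) = (2^3 − 2^2) · (11 − 1) · (31 − 1) = 4 · 10 · 30 = 1200.
So there are 1200 such integers.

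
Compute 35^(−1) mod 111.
Apply the extended Euclidean algorithm to (111, 35), tracking rows (r, s, t) with s·111 + t·35 = r. Each division r_prev = q·r_cur + r_new produces the new row as (previous row) − q·(current row):
  row A: (111, 1, 0)   [1·111 + 0·35 = 111]
  row B: (35, 0, 1)   [0·111 + 1·35 = 35]
  111 = 3·35 + 6   → row C = row A − 3·row B = (6, 1, −3)   [check: 1·111 − 3·35 = 6]
  35 = 5·6 + 5   → row D = row B − 5·row C = (5, −5, 16)   [check: −5·111 + 16·35 = 5]
  6 = 1·5 + 1   → row E = row C − 1·row D = (1, 6, −19)   [check: 6·111 − 19·35 = 1]
  5 = 5·1 + 0   → remainder 0, stop. gcd = 1 (last nonzero row E).
The gcd is 1, so 35 is invertible mod 111. The last nonzero row gives 6·111 − 19·35 = 1, so t = −19. So 35^(−1) ≡ −19 ≡ 92 (mod 111). Verify: 35 · 92 = 3220 ≡ 1 (mod 111). ✓

Final answer: 35^(−1) ≡ 92 (mod 111)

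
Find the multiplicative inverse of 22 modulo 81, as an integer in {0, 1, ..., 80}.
Apply the extended Euclidean algorithm to (81, 22), tracking rows (r, s, t) with s·81 + t·22 = r. Each division r_prev = q·r_cur + r_new produces the new row as (previous row) − q·(current row):
  row A: (81, 1, 0)   [1·81 + 0·22 = 81]
  row B: (22, 0, 1)   [0·81 + 1·22 = 22]
  81 = 3·22 + 15   → row C = row A − 3·row B = (15, 1, −3)   [check: 1·81 − 3·22 = 15]
  22 = 1·15 + 7   → row D = row B − 1·row C = (7, −1, 4)   [check: −1·81 + 4·22 = 7]
  15 = 2·7 + 1   → row E = row C − 2·row D = (1, 3, −11)   [check: 3·81 − 11·22 = 1]
  7 = 7·1 + 0   → remainder 0, stop. gcd = 1 (last nonzero row E).
The gcd is 1, so 22 is invertible mod 81. The last nonzero row gives 3·81 − 11·22 = 1, so t = −11. So 22^(−1) ≡ −11 ≡ 70 (mod 81). Verify: 22 · 70 = 1540 ≡ 1 (mod 81). ✓

Final answer: 22^(−1) ≡ 70 (mod 81)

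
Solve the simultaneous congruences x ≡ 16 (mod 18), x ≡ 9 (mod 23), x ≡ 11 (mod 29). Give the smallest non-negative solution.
The moduli 18, 23, 29 are pairwise coprime, so by the CRT there is a unique solution mod 18·23·29 = 12006.
Solve by successive substitution. Start with x ≡ 16 (mod 18).
  Combine with x ≡ 9 (mod 23): write x = 16 + 18·t and require 16 + 18·t ≡ 9 (mod 23), i.e. 18·t ≡ 9 − 16 ≡ 16 (mod 23). Since 18^(−1) ≡ 9 (mod 23), t ≡ 9·16 ≡ 6 (mod 23). So x ≡ 16 + 18·6 = 124 (mod 414).
  Combine with x ≡ 11 (mod 29): write x = 124 + 414·t and require 124 + 414·t ≡ 11 (mod 29), i.e. 414·t ≡ 11 − 124 ≡ 3 (mod 29). Since 414^(−1) ≡ 11 (mod 29) (414 ≡ 8 (mod 29)), t ≡ 11·3 ≡ 4 (mod 29). So x ≡ 124 + 414·4 = 1780 (mod 12006).
Unique solution in [0, 12006): x = 1780.

Final answer: x ≡ 1780 (mod 12006); the representative in [0, 12006) is 1780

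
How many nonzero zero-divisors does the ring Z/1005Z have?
In Z/1005Z each nonzero element is either a unit (gcd with 1005 is 1) or a zero-divisor (gcd > 1). The number of units is φ(1005): factorise 1005 = 3 · 5 · 67, so φ(1005) = (3 − 1) · (5 − 1) · (67 − 1) = 2 · 4 · 66 = 528. The nonzero elements number 1005 − 1 = 1004. Hence the nonzero zero-divisors number 1004 − 528 = 476.

Final answer: Z/1005Z has 476 nonzero zero-divisors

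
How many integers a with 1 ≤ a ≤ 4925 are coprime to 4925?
3920

The number of a ∈ {1, ..., 4925} with gcd(a, 4925) = 1 is by definition Euler's totient φ(4925). φ is multiplicative, with φ(p^e) = p^e − p^(e−1). Factorise 4925 = 5^2 · 197. Then
  φ(4925) = (5^2 − 5^1) · (197 − 1) = 20 · 196 = 3920.
So there are 3920 such integers.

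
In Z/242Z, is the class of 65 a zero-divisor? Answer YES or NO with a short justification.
gcd(65, 242) = 1, so 65 is a unit in Z/242Z (it has a multiplicative inverse). A unit cannot be a zero-divisor: if 65·b ≡ 0 then multiplying both sides by 65^(−1) gives b ≡ 0. So 65 is not a zero-divisor.

Final answer: NO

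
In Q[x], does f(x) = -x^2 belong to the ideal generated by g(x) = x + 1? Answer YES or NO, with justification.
In Q[x] the ideal (g) consists of all multiples of g, so f ∈ (g) iff g | f, i.e. iff the remainder of f on division by g is 0. Divide f by g (g is monic, so eliminate the leading term of the running remainder at each step):
  leading term -x^2: subtract (-x)·g(x) = -x^2 - x, leaving x
  leading term x: subtract (1)·g(x) = x + 1, leaving -1
The remainder r(x) = -1 ≠ 0 (and deg r < deg g), so g ∤ f, i.e. f ∉ (g).

Final answer: NO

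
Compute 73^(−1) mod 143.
73^(−1) ≡ 96 (mod 143)

Apply the extended Euclidean algorithm to (143, 73), tracking rows (r, s, t) with s·143 + t·73 = r. Each division r_prev = q·r_cur + r_new produces the new row as (previous row) − q·(current row):
  row A: (143, 1, 0)   [1·143 + 0·73 = 143]
  row B: (73, 0, 1)   [0·143 + 1·73 = 73]
  143 = 1·73 + 70   → row C = row A − 1·row B = (70, 1, −1)   [check: 1·143 − 1·73 = 70]
  73 = 1·70 + 3   → row D = row B − 1·row C = (3, −1, 2)   [check: −1·143 + 2·73 = 3]
  70 = 23·3 + 1   → row E = row C − 23·row D = (1, 24, −47)   [check: 24·143 − 47·73 = 1]
  3 = 3·1 + 0   → remainder 0, stop. gcd = 1 (last nonzero row E).
The gcd is 1, so 73 is invertible mod 143. The last nonzero row gives 24·143 − 47·73 = 1, so t = −47. So 73^(−1) ≡ −47 ≡ 96 (mod 143). Verify: 73 · 96 = 7008 ≡ 1 (mod 143). ✓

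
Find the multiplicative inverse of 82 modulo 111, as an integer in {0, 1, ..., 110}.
Apply the extended Euclidean algorithm to (111, 82), tracking rows (r, s, t) with s·111 + t·82 = r. Each division r_prev = q·r_cur + r_new produces the new row as (previous row) − q·(current row):
  row A: (111, 1, 0)   [1·111 + 0·82 = 111]
  row B: (82, 0, 1)   [0·111 + 1·82 = 82]
  111 = 1·82 + 29   → row C = row A − 1·row B = (29, 1, −1)   [check: 1·111 − 1·82 = 29]
  82 = 2·29 + 24   → row D = row B − 2·row C = (24, −2, 3)   [check: −2·111 + 3·82 = 24]
  29 = 1·24 + 5   → row E = row C − 1·row D = (5, 3, −4)   [check: 3·111 − 4·82 = 5]
  24 = 4·5 + 4   → row F = row D − 4·row E = (4, −14, 19)   [check: −14·111 + 19·82 = 4]
  5 = 1·4 + 1   → row G = row E − 1·row F = (1, 17, −23)   [check: 17·111 − 23·82 = 1]
  4 = 4·1 + 0   → remainder 0, stop. gcd = 1 (last nonzero row G).
The gcd is 1, so 82 is invertible mod 111. The last nonzero row gives 17·111 − 23·82 = 1, so t = −23. So 82^(−1) ≡ −23 ≡ 88 (mod 111). Verify: 82 · 88 = 7216 ≡ 1 (mod 111). ✓

Final answer: 82^(−1) ≡ 88 (mod 111)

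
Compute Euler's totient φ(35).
φ is multiplicative, with φ(p^e) = p^e − p^(e−1). Factorise 35 = 5 · 7. Then
  φ(35) = (5 − 1) · (7 − 1) = 4 · 6 = 24.

Final answer: φ(35) = 24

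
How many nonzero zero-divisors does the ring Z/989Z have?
Z/989Z has 64 nonzero zero-divisors

In Z/989Z each nonzero element is either a unit (gcd with 989 is 1) or a zero-divisor (gcd > 1). The number of units is φ(989): factorise 989 = 23 · 43, so φ(989) = (23 − 1) · (43 − 1) = 22 · 42 = 924. The nonzero elements number 989 − 1 = 988. Hence the nonzero zero-divisors number 988 − 924 = 64.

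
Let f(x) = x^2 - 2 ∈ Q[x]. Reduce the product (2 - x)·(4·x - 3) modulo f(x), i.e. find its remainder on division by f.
First multiply in Q[x] without reducing: a · b = -4·x^2 + 11·x - 6. Now divide by f(x) = x^2 - 2, eliminating the leading term at each step:
  leading term -4·x^2: subtract (-4)·f(x) = 8 - 4·x^2, leaving 11·x - 14
The degree is now < 2, so this is the remainder. Hence a · b ≡ 11·x - 14 in Q[x]/(f).

Final answer: a · b ≡ 11·x - 14 (mod f(x))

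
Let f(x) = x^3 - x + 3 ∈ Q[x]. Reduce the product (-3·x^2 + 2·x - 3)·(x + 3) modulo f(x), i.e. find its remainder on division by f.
First multiply in Q[x] without reducing: a · b = -3·x^3 - 7·x^2 + 3·x - 9. Now divide by f(x) = x^3 - x + 3, eliminating the leading term at each step:
  leading term -3·x^3: subtract (-3)·f(x) = -3·x^3 + 3·x - 9, leaving -7·x^2
The degree is now < 3, so this is the remainder. Hence a · b ≡ -7·x^2 in Q[x]/(f).

Final answer: a · b ≡ -7·x^2 (mod f(x))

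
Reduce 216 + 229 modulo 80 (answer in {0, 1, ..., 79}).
Reduce the summands first: 216 ≡ 56, 229 ≡ 69 (mod 80), so 216 + 229 ≡ 56 + 69 (mod 80). 56 + 69 = 125; 125 = 1·80 + 45, so (216 + 229) mod 80 = 45.

Final answer: 45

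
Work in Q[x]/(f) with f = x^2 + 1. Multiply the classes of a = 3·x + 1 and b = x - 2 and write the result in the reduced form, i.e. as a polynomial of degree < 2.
a · b ≡ -5·x - 5 (mod f(x))

First multiply in Q[x] without reducing: a · b = 3·x^2 - 5·x - 2. Now divide by f(x) = x^2 + 1, eliminating the leading term at each step:
  leading term 3·x^2: subtract (3)·f(x) = 3·x^2 + 3, leaving -5·x - 5
The degree is now < 2, so this is the remainder. Hence a · b ≡ -5·x - 5 in Q[x]/(f).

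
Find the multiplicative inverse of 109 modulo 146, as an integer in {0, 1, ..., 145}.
Apply the extended Euclidean algorithm to (146, 109), tracking rows (r, s, t) with s·146 + t·109 = r. Each division r_prev = q·r_cur + r_new produces the new row as (previous row) − q·(current row):
  row A: (146, 1, 0)   [1·146 + 0·109 = 146]
  row B: (109, 0, 1)   [0·146 + 1·109 = 109]
  146 = 1·109 + 37   → row C = row A − 1·row B = (37, 1, −1)   [check: 1·146 − 1·109 = 37]
  109 = 2·37 + 35   → row D = row B − 2·row C = (35, −2, 3)   [check: −2·146 + 3·109 = 35]
  37 = 1·35 + 2   → row E = row C − 1·row D = (2, 3, −4)   [check: 3·146 − 4·109 = 2]
  35 = 17·2 + 1   → row F = row D − 17·row E = (1, −53, 71)   [check: −53·146 + 71·109 = 1]
  2 = 2·1 + 0   → remainder 0, stop. gcd = 1 (last nonzero row F).
The gcd is 1, so 109 is invertible mod 146. The last nonzero row gives −53·146 + 71·109 = 1, so t = 71. So 109^(−1) ≡ 71 (mod 146). Verify: 109 · 71 = 7739 ≡ 1 (mod 146). ✓

Final answer: 109^(−1) ≡ 71 (mod 146)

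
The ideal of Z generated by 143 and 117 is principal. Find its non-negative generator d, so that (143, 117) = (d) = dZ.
In the PID Z, (a, b) is generated by gcd(a, b). Compute gcd(143, 117) with the extended Euclidean algorithm, tracking rows (r, s, t) with s·143 + t·117 = r:
  row A: (143, 1, 0)   [1·143 + 0·117 = 143]
  row B: (117, 0, 1)   [0·143 + 1·117 = 117]
  143 = 1·117 + 26   → row C = row A − 1·row B = (26, 1, −1)   [check: 1·143 − 1·117 = 26]
  117 = 4·26 + 13   → row D = row B − 4·row C = (13, −4, 5)   [check: −4·143 + 5·117 = 13]
  26 = 2·13 + 0   → remainder 0, stop. gcd = 13 (last nonzero row D).
So gcd(143, 117) = 13, with Bézout identity −4·143 + 5·117 = 13. Containment (⊇): the Bézout identity exhibits 13 as an element of (143, 117), giving (13) ⊆ (143, 117). Containment (⊆): since 13 | 143 and 13 | 117 (143 = 13·11, 117 = 13·9), every Z-linear combination of 143 and 117 is divisible by 13, so (143, 117) ⊆ (13). Therefore (143, 117) = (13), d = 13.

Final answer: (143, 117) = (13); d = 13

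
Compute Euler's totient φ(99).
φ(99) = 60

φ is multiplicative, with φ(p^e) = p^e − p^(e−1). Factorise 99 = 3^2 · 11. Then
  φ(99) = (3^2 − 3^1) · (11 − 1) = 6 · 10 = 60.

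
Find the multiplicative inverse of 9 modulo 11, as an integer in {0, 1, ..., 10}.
Apply the extended Euclidean algorithm to (11, 9), tracking rows (r, s, t) with s·11 + t·9 = r. Each division r_prev = q·r_cur + r_new produces the new row as (previous row) − q·(current row):
  row A: (11, 1, 0)   [1·11 + 0·9 = 11]
  row B: (9, 0, 1)   [0·11 + 1·9 = 9]
  11 = 1·9 + 2   → row C = row A − 1·row B = (2, 1, −1)   [check: 1·11 − 1·9 = 2]
  9 = 4·2 + 1   → row D = row B − 4·row C = (1, −4, 5)   [check: −4·11 + 5·9 = 1]
  2 = 2·1 + 0   → remainder 0, stop. gcd = 1 (last nonzero row D).
The gcd is 1, so 9 is invertible mod 11. The last nonzero row gives −4·11 + 5·9 = 1, so t = 5. So 9^(−1) ≡ 5 (mod 11). Verify: 9 · 5 = 45 ≡ 1 (mod 11). ✓

Final answer: 9^(−1) ≡ 5 (mod 11)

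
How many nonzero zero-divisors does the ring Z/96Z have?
Z/96Z has 63 nonzero zero-divisors

In Z/96Z each nonzero element is either a unit (gcd with 96 is 1) or a zero-divisor (gcd > 1). The number of units is φ(96): factorise 96 = 2^5 · 3, so φ(96) = (2^5 − 2^4) · (3 − 1) = 16 · 2 = 32. The nonzero elements number 96 − 1 = 95. Hence the nonzero zero-divisors number 95 − 32 = 63.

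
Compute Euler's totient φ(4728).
φ is multiplicative, with φ(p^e) = p^e − p^(e−1). Factorise 4728 = 2^3 · 3 · 197. Then
  φ(4728) = (2^3 − 2^2) · (3 − 1) · (197 − 1) = 4 · 2 · 196 = 1568.

Final answer: φ(4728) = 1568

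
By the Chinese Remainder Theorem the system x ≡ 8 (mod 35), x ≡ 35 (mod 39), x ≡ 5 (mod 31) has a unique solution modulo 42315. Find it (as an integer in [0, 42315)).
The moduli 35, 39, 31 are pairwise coprime, so by the CRT there is a unique solution mod 35·39·31 = 42315.
Solve by successive substitution. Start with x ≡ 8 (mod 35).
  Combine with x ≡ 35 (mod 39): write x = 8 + 35·t and require 8 + 35·t ≡ 35 (mod 39), i.e. 35·t ≡ 35 − 8 ≡ 27 (mod 39). Since 35^(−1) ≡ 29 (mod 39), t ≡ 29·27 ≡ 3 (mod 39). So x ≡ 8 + 35·3 = 113 (mod 1365).
  Combine with x ≡ 5 (mod 31): write x = 113 + 1365·t and require 113 + 1365·t ≡ 5 (mod 31), i.e. 1365·t ≡ 5 − 113 ≡ 16 (mod 31). Since 1365^(−1) ≡ 1 (mod 31) (1365 ≡ 1 (mod 31)), t ≡ 1·16 ≡ 16 (mod 31). So x ≡ 113 + 1365·16 = 21953 (mod 42315).
Unique solution in [0, 42315): x = 21953.

Final answer: x ≡ 21953 (mod 42315); the representative in [0, 42315) is 21953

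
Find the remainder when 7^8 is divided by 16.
Use repeated squaring. Binary(8) = 1000. Walk through the bits of the exponent 8 left-to-right: at each bit after the leading one, square the running value, then multiply by 7 if the bit is 1 (always reducing mod 16):
  bit 1 = 1 (leading): start with 7.
  bit 2 = 0: square 7^2 = 49 ≡ 1 (mod 16).
  bit 3 = 0: square 1^2 = 1 (mod 16).
  bit 4 = 0: square 1^2 = 1 (mod 16).
Final value: 7^8 ≡ 1 (mod 16).

Final answer: 1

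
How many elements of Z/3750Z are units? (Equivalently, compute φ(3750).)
Z/3750Z has φ(3750) = 1000 units

An element a ∈ Z/3750Z is a unit iff gcd(a, 3750) = 1, so the number of units is φ(3750). φ is multiplicative, with φ(p^e) = p^e − p^(e−1). Factorise 3750 = 2 · 3 · 5^4. Then
  φ(3750) = (2 − 1) · (3 − 1) · (5^4 − 5^3) = 1 · 2 · 500 = 1000.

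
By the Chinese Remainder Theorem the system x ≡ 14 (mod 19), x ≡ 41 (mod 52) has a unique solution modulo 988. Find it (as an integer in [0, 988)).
x ≡ 717 (mod 988); the representative in [0, 988) is 717

The moduli 19, 52 are pairwise coprime, so by the CRT there is a unique solution mod 19·52 = 988.
Solve by successive substitution. Start with x ≡ 14 (mod 19).
  Combine with x ≡ 41 (mod 52): write x = 14 + 19·t and require 14 + 19·t ≡ 41 (mod 52), i.e. 19·t ≡ 41 − 14 ≡ 27 (mod 52). Since 19^(−1) ≡ 11 (mod 52), t ≡ 11·27 ≡ 37 (mod 52). So x ≡ 14 + 19·37 = 717 (mod 988).
Unique solution in [0, 988): x = 717.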